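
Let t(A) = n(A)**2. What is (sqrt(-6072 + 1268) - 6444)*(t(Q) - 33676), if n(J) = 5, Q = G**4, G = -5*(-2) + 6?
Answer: 216847044 - 67302*I*sqrt(1201) ≈ 2.1685e+8 - 2.3324e+6*I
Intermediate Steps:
G = 16 (G = 10 + 6 = 16)
Q = 65536 (Q = 16**4 = 65536)
t(A) = 25 (t(A) = 5**2 = 25)
(sqrt(-6072 + 1268) - 6444)*(t(Q) - 33676) = (sqrt(-6072 + 1268) - 6444)*(25 - 33676) = (sqrt(-4804) - 6444)*(-33651) = (2*I*sqrt(1201) - 6444)*(-33651) = (-6444 + 2*I*sqrt(1201))*(-33651) = 216847044 - 67302*I*sqrt(1201)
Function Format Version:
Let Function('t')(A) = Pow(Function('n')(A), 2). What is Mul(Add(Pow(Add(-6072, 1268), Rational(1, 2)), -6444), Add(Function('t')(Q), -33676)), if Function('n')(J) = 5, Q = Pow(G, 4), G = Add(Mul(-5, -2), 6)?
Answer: Add(216847044, Mul(-67302, I, Pow(1201, Rational(1, 2)))) ≈ Add(2.1685e+8, Mul(-2.3324e+6, I))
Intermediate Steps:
G = 16 (G = Add(10, 6) = 16)
Q = 65536 (Q = Pow(16, 4) = 65536)
Function('t')(A) = 25 (Function('t')(A) = Pow(5, 2) = 25)
Mul(Add(Pow(Add(-6072, 1268), Rational(1, 2)), -6444), Add(Function('t')(Q), -33676)) = Mul(Add(Pow(Add(-6072, 1268), Rational(1, 2)), -6444), Add(25, -33676)) = Mul(Add(Pow(-4804, Rational(1, 2)), -6444), -33651) = Mul(Add(Mul(2, I, Pow(1201, Rational(1, 2))), -6444), -33651) = Mul(Add(-6444, Mul(2, I, Pow(1201, Rational(1, 2)))), -33651) = Add(216847044, Mul(-67302, I, Pow(1201, Rational(1, 2))))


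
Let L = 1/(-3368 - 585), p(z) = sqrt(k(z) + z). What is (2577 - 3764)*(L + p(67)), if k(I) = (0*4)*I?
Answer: 1187/3953 - 1187*sqrt(67) ≈ -9715.7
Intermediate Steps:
k(I) = 0 (k(I) = 0*I = 0)
p(z) = sqrt(z) (p(z) = sqrt(0 + z) = sqrt(z))
L = -1/3953 (L = 1/(-3953) = -1/3953 ≈ -0.00025297)
(2577 - 3764)*(L + p(67)) = (2577 - 3764)*(-1/3953 + sqrt(67)) = -1187*(-1/3953 + sqrt(67)) = 1187/3953 - 1187*sqrt(67)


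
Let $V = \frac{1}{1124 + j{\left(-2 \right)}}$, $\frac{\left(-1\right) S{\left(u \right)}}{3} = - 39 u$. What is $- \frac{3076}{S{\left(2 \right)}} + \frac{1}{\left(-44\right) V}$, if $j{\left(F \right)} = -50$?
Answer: $- \frac{96665}{2574} \approx -37.554$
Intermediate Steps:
$S{\left(u \right)} = 117 u$ ($S{\left(u \right)} = - 3 \left(- 39 u\right) = 117 u$)
$V = \frac{1}{1074}$ ($V = \frac{1}{1124 - 50} = \frac{1}{1074} \approx 0.0009311$)
$- \frac{3076}{S{\left(2 \right)}} + \frac{1}{\left(-44\right) V} = - \frac{3076}{117 \cdot 2} + \frac{\frac{1}{\frac{1}{1074}}}{-44} = - \frac{3076}{234} - \frac{537}{22} = \left(-3076\right) \frac{1}{234} - \frac{537}{22} = - \frac{1538}{117} - \frac{537}{22} = - \frac{96665}{2574}$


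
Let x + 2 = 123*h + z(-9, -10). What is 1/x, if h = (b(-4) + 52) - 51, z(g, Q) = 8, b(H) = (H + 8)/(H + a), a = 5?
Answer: 1/621 ≈ 0.0016103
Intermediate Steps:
b(H) = (8 + H)/(5 + H) (b(H) = (H + 8)/(H + 5) = (8 + H)/(5 + H))
h = 5 (h = ((8 - 4)/(5 - 4) + 52) - 51 = (4/1 + 52) - 51 = (1*4 + 52) - 51 = (4 + 52) - 51 = 56 - 51 = 5)
x = 621 (x = -2 + (123*5 + 8) = -2 + (615 + 8) = -2 + 623 = 621)
1/x = 1/621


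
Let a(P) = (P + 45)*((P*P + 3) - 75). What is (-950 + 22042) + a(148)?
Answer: 4234668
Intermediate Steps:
a(P) = (-72 + P**2)*(45 + P) (a(P) = (45 + P)*((P**2 + 3) - 75) = (45 + P)*((3 + P**2) - 75) = (45 + P)*(-72 + P**2) = (-72 + P**2)*(45 + P))
(-950 + 22042) + a(148) = (-950 + 22042) + (-3240 + 148**3 - 72*148 + 45*148**2) = 21092 + (-3240 + 3241792 - 10656 + 45*21904) = 21092 + (-3240 + 3241792 - 10656 + 985680) = 21092 + 4213576 = 4234668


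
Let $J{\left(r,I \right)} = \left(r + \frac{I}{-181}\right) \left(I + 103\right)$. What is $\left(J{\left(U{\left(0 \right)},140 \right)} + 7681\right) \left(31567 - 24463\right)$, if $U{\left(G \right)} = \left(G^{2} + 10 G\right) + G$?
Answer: $\frac{9634736064}{181} \approx 5.3231 \cdot 10^{7}$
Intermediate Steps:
$U{\left(G \right)} = G^{2} + 11 G$
$J{\left(r,I \right)} = \left(103 + I\right) \left(r - \frac{I}{181}\right)$ ($J{\left(r,I \right)} = \left(r + I \left(- \frac{1}{181}\right)\right) \left(103 + I\right) = \left(r - \frac{I}{181}\right) \left(103 + I\right) = \left(103 + I\right) \left(r - \frac{I}{181}\right)$)
$\left(J{\left(U{\left(0 \right)},140 \right)} + 7681\right) \left(31567 - 24463\right) = \left(\left(103 \cdot 0 \left(11 + 0\right) - \frac{14420}{181} - \frac{140^{2}}{181} + 140 \cdot 0 \left(11 + 0\right)\right) + 7681\right) \left(31567 - 24463\right) = \left(\left(103 \cdot 0 \cdot 11 - \frac{14420}{181} - \frac{19600}{181} + 140 \cdot 0 \cdot 11\right) + 7681\right) 7104 = \left(\left(103 \cdot 0 - \frac{14420}{181} - \frac{19600}{181} + 140 \cdot 0\right) + 7681\right) 7104 = \left(\left(0 - \frac{14420}{181} - \frac{19600}{181} + 0\right) + 7681\right) 7104 = \left(- \frac{34020}{181} + 7681\right) 7104 = \frac{1356241}{181} \cdot 7104 = \frac{9634736064}{181}$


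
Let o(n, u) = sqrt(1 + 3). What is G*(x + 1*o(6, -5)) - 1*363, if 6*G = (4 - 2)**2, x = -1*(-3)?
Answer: -1079/3 ≈ -359.67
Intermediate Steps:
o(n, u) = 2 (o(n, u) = sqrt(4) = 2)
x = 3
G = 2/3 (G = (4 - 2)**2/6 = (1/6)*2**2 = (1/6)*4 = 2/3 ≈ 0.66667)
G*(x + 1*o(6, -5)) - 1*363 = 2*(3 + 1*2)/3 - 1*363 = 2*(3 + 2)/3 - 363 = (2/3)*5 - 363 = 10/3 - 363 = -1079/3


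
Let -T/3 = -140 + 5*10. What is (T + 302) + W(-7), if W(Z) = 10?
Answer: 582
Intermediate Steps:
T = 270 (T = -3*(-140 + 5*10) = -3*(-140 + 50) = -3*(-90) = 270)
(T + 302) + W(-7) = (270 + 302) + 10 = 572 + 10 = 582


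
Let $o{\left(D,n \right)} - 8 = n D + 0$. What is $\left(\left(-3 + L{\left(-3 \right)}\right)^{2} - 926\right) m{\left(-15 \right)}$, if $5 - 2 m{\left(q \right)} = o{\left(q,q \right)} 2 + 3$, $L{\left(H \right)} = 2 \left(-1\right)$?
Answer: $209032$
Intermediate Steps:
$L{\left(H \right)} = -2$
$o{\left(D,n \right)} = 8 + D n$ ($o{\left(D,n \right)} = 8 + \left(n D + 0\right) = 8 + \left(D n + 0\right) = 8 + D n$)
$m{\left(q \right)} = -7 - q^{2}$ ($m{\left(q \right)} = \frac{5}{2} - \frac{\left(8 + q q\right) 2 + 3}{2} = \frac{5}{2} - \frac{\left(8 + q^{2}\right) 2 + 3}{2} = \frac{5}{2} - \frac{\left(16 + 2 q^{2}\right) + 3}{2} = \frac{5}{2} - \frac{19 + 2 q^{2}}{2} = \frac{5}{2} - \left(\frac{19}{2} + q^{2}\right) = -7 - q^{2}$)
$\left(\left(-3 + L{\left(-3 \right)}\right)^{2} - 926\right) m{\left(-15 \right)} = \left(\left(-3 - 2\right)^{2} - 926\right) \left(-7 - \left(-15\right)^{2}\right) = \left(\left(-5\right)^{2} - 926\right) \left(-7 - 225\right) = \left(25 - 926\right) \left(-7 - 225\right) = \left(-901\right) \left(-232\right) = 209032$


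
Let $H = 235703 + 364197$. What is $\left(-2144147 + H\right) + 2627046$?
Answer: $1082799$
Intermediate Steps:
$H = 599900$
$\left(-2144147 + H\right) + 2627046 = \left(-2144147 + 599900\right) + 2627046 = -1544247 + 2627046 = 1082799$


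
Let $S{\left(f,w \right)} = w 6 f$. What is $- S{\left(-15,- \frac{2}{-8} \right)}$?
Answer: $\frac{45}{2} \approx 22.5$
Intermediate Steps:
$S{\left(f,w \right)} = 6 f w$ ($S{\left(f,w \right)} = 6 w f = 6 f w$)
$- S{\left(-15,- \frac{2}{-8} \right)} = - 6 \left(-15\right) \left(- \frac{2}{-8}\right) = - 6 \left(-15\right) \left(\left(-2\right) \left(- \frac{1}{8}\right)\right) = - \frac{6 \left(-15\right)}{4} = \left(-1\right) \left(- \frac{45}{2}\right) = \frac{45}{2}$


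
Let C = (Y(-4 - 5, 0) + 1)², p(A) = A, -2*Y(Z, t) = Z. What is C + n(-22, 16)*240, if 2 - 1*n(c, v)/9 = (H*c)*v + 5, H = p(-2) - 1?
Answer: -9149639/4 ≈ -2.2874e+6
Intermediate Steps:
Y(Z, t) = -Z/2
H = -3 (H = -2 - 1 = -3)
n(c, v) = -27 + 27*c*v (n(c, v) = 18 - 9*((-3*c)*v + 5) = 18 - 9*(-3*c*v + 5) = 18 - 9*(5 - 3*c*v) = 18 + (-45 + 27*c*v) = -27 + 27*c*v)
C = 121/4 (C = (-(-4 - 5)/2 + 1)² = (-½*(-9) + 1)² = (9/2 + 1)² = (11/2)² = 121/4 ≈ 30.250)
C + n(-22, 16)*240 = 121/4 + (-27 + 27*(-22)*16)*240 = 121/4 + (-27 - 9504)*240 = 121/4 - 9531*240 = 121/4 - 2287440 = -9149639/4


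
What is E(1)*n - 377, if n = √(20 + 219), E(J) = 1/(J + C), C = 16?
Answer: -377 + √239/17 ≈ -376.09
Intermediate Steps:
E(J) = 1/(16 + J) (E(J) = 1/(J + 16) = 1/(16 + J))
n = √239 ≈ 15.460
E(1)*n - 377 = √239/(16 + 1) - 377 = √239/17 - 377 = -377 + √239/17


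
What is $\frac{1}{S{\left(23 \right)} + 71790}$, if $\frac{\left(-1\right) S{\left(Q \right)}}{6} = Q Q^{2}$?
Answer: $- \frac{1}{1212} \approx -0.00082508$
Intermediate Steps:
$S{\left(Q \right)} = - 6 Q^{3}$ ($S{\left(Q \right)} = - 6 Q Q^{2} = - 6 Q^{3}$)
$\frac{1}{S{\left(23 \right)} + 71790} = \frac{1}{- 6 \cdot 23^{3} + 71790} = \frac{1}{\left(-6\right) 12167 + 71790} = \frac{1}{-73002 + 71790} = \frac{1}{-1212} = - \frac{1}{1212}$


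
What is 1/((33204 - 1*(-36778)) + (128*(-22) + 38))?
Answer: 1/67204 ≈ 1.4880e-5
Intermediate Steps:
1/((33204 - 1*(-36778)) + (128*(-22) + 38)) = 1/((33204 + 36778) + (-2816 + 38)) = 1/(69982 - 2778) = 1/67204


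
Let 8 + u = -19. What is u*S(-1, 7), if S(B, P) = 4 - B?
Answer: -135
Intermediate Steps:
u = -27 (u = -8 - 19 = -27)
u*S(-1, 7) = -27*(4 - 1*(-1)) = -27*(4 + 1) = -27*5 = -135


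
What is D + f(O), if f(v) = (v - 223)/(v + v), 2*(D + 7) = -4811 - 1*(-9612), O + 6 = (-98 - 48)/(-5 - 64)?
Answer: 1298571/536 ≈ 2422.7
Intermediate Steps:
O = -268/69 (O = -6 + (-98 - 48)/(-5 - 64) = -6 - 146/(-69) = -6 - 146*(-1/69) = -6 + 146/69 = -268/69 ≈ -3.8841)
D = 4787/2 (D = -7 + (-4811 - 1*(-9612))/2 = -7 + (-4811 + 9612)/2 = -7 + (1/2)*4801 = -7 + 4801/2 = 4787/2 ≈ 2393.5)
f(v) = (-223 + v)/(2*v) (f(v) = (-223 + v)/((2*v)) = (-223 + v)*(1/(2*v)) = (-223 + v)/(2*v))
D + f(O) = 4787/2 + (-223 - 268/69)/(2*(-268/69)) = 4787/2 + (1/2)*(-69/268)*(-15655/69) = 4787/2 + 15655/536 = 1298571/536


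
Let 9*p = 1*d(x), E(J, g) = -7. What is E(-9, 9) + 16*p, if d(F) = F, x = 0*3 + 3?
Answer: -5/3 ≈ -1.6667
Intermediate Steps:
x = 3 (x = 0 + 3 = 3)
p = ⅓ (p = (1*3)/9 = (⅑)*3 = ⅓ ≈ 0.33333)
E(-9, 9) + 16*p = -7 + 16*(⅓) = -7 + 16/3 = -5/3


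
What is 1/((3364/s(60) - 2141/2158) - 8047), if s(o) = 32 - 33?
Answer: -2158/24627079 ≈ -8.7627e-5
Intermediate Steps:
s(o) = -1
1/((3364/s(60) - 2141/2158) - 8047) = 1/((3364/(-1) - 2141/2158) - 8047) = 1/((3364*(-1) - 2141*1/2158) - 8047) = 1/((-3364 - 2141/2158) - 8047) = 1/(-7261653/2158 - 8047) = 1/(-24627079/2158) = -2158/24627079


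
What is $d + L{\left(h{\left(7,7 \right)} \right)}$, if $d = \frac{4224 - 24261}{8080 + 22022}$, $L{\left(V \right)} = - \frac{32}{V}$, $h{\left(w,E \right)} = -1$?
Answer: $\frac{314409}{10034} \approx 31.334$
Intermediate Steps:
$d = - \frac{6679}{10034}$ ($d = - \frac{20037}{30102} = \left(-20037\right) \frac{1}{30102} = - \frac{6679}{10034} \approx -0.66564$)
$d + L{\left(h{\left(7,7 \right)} \right)} = - \frac{6679}{10034} - \frac{32}{-1} = - \frac{6679}{10034} - -32 = - \frac{6679}{10034} + 32 = \frac{314409}{10034}$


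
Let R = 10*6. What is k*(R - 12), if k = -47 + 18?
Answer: -1392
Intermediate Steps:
k = -29
R = 60
k*(R - 12) = -29*(60 - 12) = -29*48 = -1392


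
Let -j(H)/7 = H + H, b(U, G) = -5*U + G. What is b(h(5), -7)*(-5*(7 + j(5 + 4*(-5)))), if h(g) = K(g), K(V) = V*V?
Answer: 143220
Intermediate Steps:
K(V) = V²
h(g) = g²
b(U, G) = G - 5*U
j(H) = -14*H (j(H) = -7*(H + H) = -14*H)
b(h(5), -7)*(-5*(7 + j(5 + 4*(-5)))) = (-7 - 5*5²)*(-5*(7 - 14*(5 + 4*(-5)))) = (-7 - 5*25)*(-5*(7 - 14*(5 - 20))) = (-7 - 125)*(-5*(7 - 14*(-15))) = -(-660)*(7 + 210) = -(-660)*217 = -132*(-1085) = 143220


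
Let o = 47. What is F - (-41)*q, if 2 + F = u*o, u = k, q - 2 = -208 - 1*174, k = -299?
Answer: -29635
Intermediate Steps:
q = -380 (q = 2 + (-208 - 1*174) = 2 + (-208 - 174) = 2 - 382 = -380)
u = -299
F = -14055 (F = -2 - 299*47 = -2 - 14053 = -14055)
F - (-41)*q = -14055 - (-41)*(-380) = -14055 - 1*15580 = -14055 - 15580 = -29635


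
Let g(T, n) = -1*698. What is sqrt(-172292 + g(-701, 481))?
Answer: I*sqrt(172990) ≈ 415.92*I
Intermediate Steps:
g(T, n) = -698
sqrt(-172292 + g(-701, 481)) = sqrt(-172292 - 698) = sqrt(-172990) = I*sqrt(172990)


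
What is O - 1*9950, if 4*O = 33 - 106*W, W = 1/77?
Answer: -3062165/308 ≈ -9942.1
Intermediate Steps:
W = 1/77 ≈ 0.012987
O = 2435/308 (O = (33 - 106*1/77)/4 = (33 - 106/77)/4 = (¼)*(2435/77) = 2435/308 ≈ 7.9058)
O - 1*9950 = 2435/308 - 1*9950 = 2435/308 - 9950 = -3062165/308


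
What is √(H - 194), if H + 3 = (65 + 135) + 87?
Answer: 3*√10 ≈ 9.4868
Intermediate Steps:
H = 284 (H = -3 + ((65 + 135) + 87) = -3 + (200 + 87) = -3 + 287 = 284)
√(H - 194) = √(284 - 194) = √90 = 3*√10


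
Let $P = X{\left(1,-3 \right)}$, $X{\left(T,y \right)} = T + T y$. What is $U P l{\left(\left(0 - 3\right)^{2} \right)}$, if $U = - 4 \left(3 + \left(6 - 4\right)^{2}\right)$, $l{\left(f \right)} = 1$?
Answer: $56$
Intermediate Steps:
$P = -2$ ($P = 1 \left(1 - 3\right) = 1 \left(-2\right) = -2$)
$U = -28$ ($U = - 4 \left(3 + 2^{2}\right) = - 4 \left(3 + 4\right) = \left(-4\right) 7 = -28$)
$U P l{\left(\left(0 - 3\right)^{2} \right)} = \left(-28\right) \left(-2\right) 1 = 56 \cdot 1 = 56$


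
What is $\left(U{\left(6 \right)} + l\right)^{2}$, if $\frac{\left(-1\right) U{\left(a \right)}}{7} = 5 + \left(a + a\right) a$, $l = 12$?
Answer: $277729$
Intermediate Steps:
$U{\left(a \right)} = -35 - 14 a^{2}$ ($U{\left(a \right)} = - 7 \left(5 + \left(a + a\right) a\right) = - 7 \left(5 + 2 a a\right) = - 7 \left(5 + 2 a^{2}\right) = -35 - 14 a^{2}$)
$\left(U{\left(6 \right)} + l\right)^{2} = \left(\left(-35 - 14 \cdot 6^{2}\right) + 12\right)^{2} = \left(\left(-35 - 504\right) + 12\right)^{2} = \left(-539 + 12\right)^{2} = \left(-527\right)^{2} = 277729$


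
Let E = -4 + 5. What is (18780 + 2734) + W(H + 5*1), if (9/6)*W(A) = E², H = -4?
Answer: 64544/3 ≈ 21515.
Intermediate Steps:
E = 1
W(A) = ⅔ (W(A) = (⅔)*1² = (⅔)*1 = ⅔)
(18780 + 2734) + W(H + 5*1) = (18780 + 2734) + ⅔ = 21514 + ⅔ = 64544/3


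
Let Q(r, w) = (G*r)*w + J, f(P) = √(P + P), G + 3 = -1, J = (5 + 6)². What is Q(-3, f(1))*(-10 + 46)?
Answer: 4356 + 432*√2 ≈ 4966.9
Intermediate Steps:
J = 121 (J = 11² = 121)
G = -4 (G = -3 - 1 = -4)
f(P) = √2*√P (f(P) = √(2*P) = √2*√P)
Q(r, w) = 121 - 4*r*w (Q(r, w) = (-4*r)*w + 121 = -4*r*w + 121 = 121 - 4*r*w)
Q(-3, f(1))*(-10 + 46) = (121 - 4*(-3)*√2*√1)*(-10 + 46) = (121 - 4*(-3)*√2*1)*36 = (121 - 4*(-3)*√2)*36 = (121 + 12*√2)*36 = 4356 + 432*√2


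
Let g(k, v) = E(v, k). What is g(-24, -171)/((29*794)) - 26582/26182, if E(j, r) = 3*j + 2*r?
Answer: -313382617/301433366 ≈ -1.0396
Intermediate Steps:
E(j, r) = 2*r + 3*j
g(k, v) = 2*k + 3*v
g(-24, -171)/((29*794)) - 26582/26182 = (2*(-24) + 3*(-171))/((29*794)) - 26582/26182 = (-48 - 513)/23026 - 26582*1/26182 = -561*1/23026 - 13291/13091 = -561/23026 - 13291/13091 = -313382617/301433366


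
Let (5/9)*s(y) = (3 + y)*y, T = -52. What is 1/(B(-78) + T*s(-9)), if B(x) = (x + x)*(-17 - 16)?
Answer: 5/468 ≈ 0.010684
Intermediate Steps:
s(y) = 9*y*(3 + y)/5 (s(y) = 9*((3 + y)*y)/5 = 9*(y*(3 + y))/5 = 9*y*(3 + y)/5)
B(x) = -66*x (B(x) = (2*x)*(-33) = -66*x)
1/(B(-78) + T*s(-9)) = 1/(-66*(-78) - 468*(-9)*(3 - 9)/5) = 1/(5148 - 468*(-9)*(-6)/5) = 1/(5148 - 52*486/5) = 1/(5148 - 25272/5) = 1/(468/5) = 5/468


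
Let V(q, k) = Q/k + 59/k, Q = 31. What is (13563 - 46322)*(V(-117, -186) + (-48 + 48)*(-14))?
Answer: 491385/31 ≈ 15851.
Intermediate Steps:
V(q, k) = 90/k (V(q, k) = 31/k + 59/k = 90/k)
(13563 - 46322)*(V(-117, -186) + (-48 + 48)*(-14)) = (13563 - 46322)*(90/(-186) + (-48 + 48)*(-14)) = -32759*(90*(-1/186) + 0*(-14)) = -32759*(-15/31 + 0) = -32759*(-15/31) = 491385/31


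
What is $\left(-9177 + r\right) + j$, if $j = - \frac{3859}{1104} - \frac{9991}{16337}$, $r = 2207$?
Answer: $- \frac{125785329107}{18036048} \approx -6974.1$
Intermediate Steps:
$j = - \frac{74074547}{18036048}$ ($j = \left(-3859\right) \frac{1}{1104} - \frac{9991}{16337} = - \frac{3859}{1104} - \frac{9991}{16337} = - \frac{74074547}{18036048} \approx -4.107$)
$\left(-9177 + r\right) + j = \left(-9177 + 2207\right) - \frac{74074547}{18036048} = -6970 - \frac{74074547}{18036048} = - \frac{125785329107}{18036048}$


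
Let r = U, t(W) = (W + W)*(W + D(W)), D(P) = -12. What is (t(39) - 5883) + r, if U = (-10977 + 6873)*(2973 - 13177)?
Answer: 41873439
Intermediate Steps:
U = 41877216 (U = -4104*(-10204) = 41877216)
t(W) = 2*W*(-12 + W) (t(W) = (W + W)*(W - 12) = (2*W)*(-12 + W) = 2*W*(-12 + W))
r = 41877216
(t(39) - 5883) + r = (2*39*(-12 + 39) - 5883) + 41877216 = (2*39*27 - 5883) + 41877216 = (2106 - 5883) + 41877216 = -3777 + 41877216 = 41873439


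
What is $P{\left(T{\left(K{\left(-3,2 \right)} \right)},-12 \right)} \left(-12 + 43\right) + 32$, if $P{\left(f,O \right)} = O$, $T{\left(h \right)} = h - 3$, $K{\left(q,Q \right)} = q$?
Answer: $-340$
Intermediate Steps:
$T{\left(h \right)} = -3 + h$ ($T{\left(h \right)} = h - 3 = -3 + h$)
$P{\left(T{\left(K{\left(-3,2 \right)} \right)},-12 \right)} \left(-12 + 43\right) + 32 = - 12 \left(-12 + 43\right) + 32 = \left(-12\right) 31 + 32 = -372 + 32 = -340$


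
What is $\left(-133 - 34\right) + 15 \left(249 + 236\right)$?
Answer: $7108$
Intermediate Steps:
$\left(-133 - 34\right) + 15 \left(249 + 236\right) = -167 + 15 \cdot 485 = -167 + 7275 = 7108$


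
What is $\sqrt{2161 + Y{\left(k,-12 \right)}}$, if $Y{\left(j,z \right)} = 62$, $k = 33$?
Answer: $3 \sqrt{247} \approx 47.149$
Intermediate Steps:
$\sqrt{2161 + Y{\left(k,-12 \right)}} = \sqrt{2161 + 62} = \sqrt{2223} = 3 \sqrt{247}$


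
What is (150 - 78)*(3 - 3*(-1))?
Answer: 432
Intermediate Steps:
(150 - 78)*(3 - 3*(-1)) = 72*(3 + 3) = 72*6 = 432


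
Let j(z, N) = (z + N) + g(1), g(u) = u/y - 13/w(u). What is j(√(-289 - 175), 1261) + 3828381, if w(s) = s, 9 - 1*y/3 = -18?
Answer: 310199950/81 + 4*I*√29 ≈ 3.8296e+6 + 21.541*I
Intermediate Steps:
y = 81 (y = 27 - 3*(-18) = 27 + 54 = 81)
g(u) = -13/u + u/81 (g(u) = u/81 - 13/u = -13/u + u/81)
j(z, N) = -1052/81 + N + z (j(z, N) = (z + N) + (-13/1 + (1/81)*1) = (N + z) + (-13*1 + 1/81) = (N + z) + (-13 + 1/81) = (N + z) - 1052/81 = -1052/81 + N + z)
j(√(-289 - 175), 1261) + 3828381 = (-1052/81 + 1261 + √(-289 - 175)) + 3828381 = (-1052/81 + 1261 + √(-464)) + 3828381 = (-1052/81 + 1261 + 4*I*√29) + 3828381 = (101089/81 + 4*I*√29) + 3828381 = 310199950/81 + 4*I*√29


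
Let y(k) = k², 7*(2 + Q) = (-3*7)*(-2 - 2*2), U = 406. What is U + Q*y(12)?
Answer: 2710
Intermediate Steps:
Q = 16 (Q = -2 + ((-3*7)*(-2 - 2*2))/7 = -2 + (-21*(-2 - 4))/7 = -2 + (-21*(-6))/7 = -2 + (⅐)*126 = -2 + 18 = 16)
U + Q*y(12) = 406 + 16*12² = 406 + 16*144 = 406 + 2304 = 2710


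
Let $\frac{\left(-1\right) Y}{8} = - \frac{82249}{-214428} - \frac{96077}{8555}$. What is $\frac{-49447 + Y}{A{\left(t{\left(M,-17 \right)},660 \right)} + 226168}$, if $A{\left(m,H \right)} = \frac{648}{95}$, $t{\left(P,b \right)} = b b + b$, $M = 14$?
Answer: $- \frac{1348284561973}{6178011191664} \approx -0.21824$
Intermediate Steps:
$Y = \frac{1372273018}{15814065}$ ($Y = - 8 \left(- \frac{82249}{-214428} - \frac{96077}{8555}\right) = - 8 \left(\left(-82249\right) \left(- \frac{1}{214428}\right) - \frac{3313}{295}\right) = - 8 \left(\frac{82249}{214428} - \frac{3313}{295}\right) = \left(-8\right) \left(- \frac{686136509}{63256260}\right) = \frac{1372273018}{15814065} \approx 86.776$)
$t{\left(P,b \right)} = b + b^{2}$ ($t{\left(P,b \right)} = b^{2} + b = b + b^{2}$)
$A{\left(m,H \right)} = \frac{648}{95}$ ($A{\left(m,H \right)} = 648 \cdot \frac{1}{95} = \frac{648}{95}$)
$\frac{-49447 + Y}{A{\left(t{\left(M,-17 \right)},660 \right)} + 226168} = \frac{-49447 + \frac{1372273018}{15814065}}{\frac{648}{95} + 226168} = - \frac{780585799037}{15814065 \cdot \frac{21486608}{95}} = \left(- \frac{780585799037}{15814065}\right) \frac{95}{21486608} = - \frac{1348284561973}{6178011191664}$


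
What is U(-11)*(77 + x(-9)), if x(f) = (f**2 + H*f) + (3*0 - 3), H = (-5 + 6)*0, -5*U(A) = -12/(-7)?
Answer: -372/7 ≈ -53.143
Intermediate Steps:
U(A) = -12/35 (U(A) = -(-12)/(5*(-7)) = -(-12)*(-1)/(5*7) = -1/5*12/7 = -12/35)
H = 0 (H = 1*0 = 0)
x(f) = -3 + f**2 (x(f) = (f**2 + 0*f) + (3*0 - 3) = (f**2 + 0) + (0 - 3) = f**2 - 3 = -3 + f**2)
U(-11)*(77 + x(-9)) = -12*(77 + (-3 + (-9)**2))/35 = -12*(77 + (-3 + 81))/35 = -12*(77 + 78)/35 = -12/35*155 = -372/7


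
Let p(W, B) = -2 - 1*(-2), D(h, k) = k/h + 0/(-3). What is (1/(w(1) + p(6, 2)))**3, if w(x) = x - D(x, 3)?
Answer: -1/8 ≈ -0.12500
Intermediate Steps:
D(h, k) = k/h (D(h, k) = k/h + 0*(-1/3) = k/h + 0 = k/h)
w(x) = x - 3/x
p(W, B) = 0 (p(W, B) = -2 + 2 = 0)
(1/(w(1) + p(6, 2)))**3 = (1/((1 - 3/1) + 0))**3 = (1/((1 - 3*1) + 0))**3 = (1/((1 - 3) + 0))**3 = (1/(-2 + 0))**3 = (1/(-2))**3 = (-1/2)**3 = -1/8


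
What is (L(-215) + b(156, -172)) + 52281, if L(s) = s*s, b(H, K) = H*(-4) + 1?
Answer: 97883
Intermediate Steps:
b(H, K) = 1 - 4*H (b(H, K) = -4*H + 1 = 1 - 4*H)
L(s) = s²
(L(-215) + b(156, -172)) + 52281 = ((-215)² + (1 - 4*156)) + 52281 = (46225 + (1 - 624)) + 52281 = (46225 - 623) + 52281 = 45602 + 52281 = 97883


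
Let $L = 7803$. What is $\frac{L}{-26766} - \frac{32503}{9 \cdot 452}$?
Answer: $- \frac{50095439}{6049116} \approx -8.2814$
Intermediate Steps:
$\frac{L}{-26766} - \frac{32503}{9 \cdot 452} = \frac{7803}{-26766} - \frac{32503}{9 \cdot 452} = 7803 \left(- \frac{1}{26766}\right) - \frac{32503}{4068} = - \frac{867}{2974} - \frac{32503}{4068} = - \frac{50095439}{6049116}$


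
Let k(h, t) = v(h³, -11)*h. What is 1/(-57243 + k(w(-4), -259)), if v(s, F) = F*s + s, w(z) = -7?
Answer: -1/81253 ≈ -1.2307e-5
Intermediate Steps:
v(s, F) = s + F*s
k(h, t) = -10*h⁴ (k(h, t) = (h³*(1 - 11))*h = (h³*(-10))*h = (-10*h³)*h = -10*h⁴)
1/(-57243 + k(w(-4), -259)) = 1/(-57243 - 10*(-7)⁴) = 1/(-57243 - 10*2401) = 1/(-57243 - 24010) = 1/(-81253) = -1/81253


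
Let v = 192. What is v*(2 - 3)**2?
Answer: 192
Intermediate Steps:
v*(2 - 3)**2 = 192*(2 - 3)**2 = 192*(-1)**2 = 192*1 = 192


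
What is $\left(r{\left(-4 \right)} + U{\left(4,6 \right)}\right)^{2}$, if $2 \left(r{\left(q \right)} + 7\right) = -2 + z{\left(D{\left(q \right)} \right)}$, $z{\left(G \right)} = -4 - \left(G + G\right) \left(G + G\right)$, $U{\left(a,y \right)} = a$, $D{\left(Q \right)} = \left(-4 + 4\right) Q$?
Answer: $36$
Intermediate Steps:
$D{\left(Q \right)} = 0$ ($D{\left(Q \right)} = 0 Q = 0$)
$z{\left(G \right)} = -4 - 4 G^{2}$ ($z{\left(G \right)} = -4 - 2 G 2 G = -4 - 4 G^{2}$)
$r{\left(q \right)} = -10$ ($r{\left(q \right)} = -7 + \frac{-2 - \left(4 + 4 \cdot 0^{2}\right)}{2} = -7 + \frac{-2 - 4}{2} = -7 + \frac{1}{2} \left(-6\right) = -7 - 3 = -10$)
$\left(r{\left(-4 \right)} + U{\left(4,6 \right)}\right)^{2} = \left(-10 + 4\right)^{2} = \left(-6\right)^{2} = 36$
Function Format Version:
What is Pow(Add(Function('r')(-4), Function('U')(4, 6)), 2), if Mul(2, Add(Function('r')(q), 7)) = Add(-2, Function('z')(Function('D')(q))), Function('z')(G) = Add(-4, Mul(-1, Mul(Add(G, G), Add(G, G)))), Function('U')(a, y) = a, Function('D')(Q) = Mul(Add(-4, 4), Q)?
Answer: 36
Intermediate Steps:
Function('D')(Q) = 0 (Function('D')(Q) = Mul(0, Q) = 0)
Function('z')(G) = Add(-4, Mul(-4, Pow(G, 2))) (Function('z')(G) = Add(-4, Mul(-1, Mul(Mul(2, G), Mul(2, G)))) = Add(-4, Mul(-1, Mul(4, Pow(G, 2)))) = Add(-4, Mul(-4, Pow(G, 2))))
Function('r')(q) = -10 (Function('r')(q) = Add(-7, Mul(Rational(1, 2), Add(-2, Add(-4, Mul(-4, Pow(0, 2)))))) = Add(-7, Mul(Rational(1, 2), Add(-2, Add(-4, Mul(-4, 0))))) = Add(-7, Mul(Rational(1, 2), Add(-2, Add(-4, 0)))) = Add(-7, Mul(Rational(1, 2), Add(-2, -4))) = Add(-7, Mul(Rational(1, 2), -6)) = Add(-7, -3) = -10)
Pow(Add(Function('r')(-4), Function('U')(4, 6)), 2) = Pow(Add(-10, 4), 2) = Pow(-6, 2) = 36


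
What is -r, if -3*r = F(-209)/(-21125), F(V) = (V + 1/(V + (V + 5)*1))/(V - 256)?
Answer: -86318/12170851875 ≈ -7.0922e-6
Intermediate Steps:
F(V) = (V + 1/(5 + 2*V))/(-256 + V) (F(V) = (V + 1/(V + (5 + V)*1))/(-256 + V) = (V + 1/(V + (5 + V)))/(-256 + V) = (V + 1/(5 + 2*V))/(-256 + V))
r = 86318/12170851875 (r = -(1 + 2*(-209)² + 5*(-209))/(-1280 - 507*(-209) + 2*(-209)²)/(3*(-21125)) = -(1 + 2*43681 - 1045)/(-1280 + 105963 + 2*43681)*(-1)/(3*21125) = -(1 + 87362 - 1045)/(-1280 + 105963 + 87362)*(-1)/(3*21125) = -86318/192045*(-1)/(3*21125) = -(1/192045)*86318*(-1)/(3*21125) = -86318*(-1)/(576135*21125) = -⅓*(-86318/4056950625) = 86318/12170851875 ≈ 7.0922e-6)
-r = -1*86318/12170851875 = -86318/12170851875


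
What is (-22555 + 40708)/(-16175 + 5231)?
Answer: -2017/1216 ≈ -1.6587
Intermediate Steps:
(-22555 + 40708)/(-16175 + 5231) = 18153/(-10944) = 18153*(-1/10944) = -2017/1216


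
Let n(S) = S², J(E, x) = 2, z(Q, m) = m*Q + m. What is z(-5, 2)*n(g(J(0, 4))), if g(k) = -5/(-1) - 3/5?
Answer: -3872/25 ≈ -154.88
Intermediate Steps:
z(Q, m) = m + Q*m (z(Q, m) = Q*m + m = m + Q*m)
g(k) = 22/5 (g(k) = -5*(-1) - 3*⅕ = 5 - ⅗ = 22/5)
z(-5, 2)*n(g(J(0, 4))) = (2*(1 - 5))*(22/5)² = (2*(-4))*(484/25) = -8*484/25 = -3872/25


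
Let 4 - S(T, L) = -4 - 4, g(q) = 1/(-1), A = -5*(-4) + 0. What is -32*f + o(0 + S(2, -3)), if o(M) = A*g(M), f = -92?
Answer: 2924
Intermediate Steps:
A = 20 (A = 20 + 0 = 20)
g(q) = -1
S(T, L) = 12 (S(T, L) = 4 - (-4 - 4) = 4 - 1*(-8) = 4 + 8 = 12)
o(M) = -20 (o(M) = 20*(-1) = -20)
-32*f + o(0 + S(2, -3)) = -32*(-92) - 20 = 2944 - 20 = 2924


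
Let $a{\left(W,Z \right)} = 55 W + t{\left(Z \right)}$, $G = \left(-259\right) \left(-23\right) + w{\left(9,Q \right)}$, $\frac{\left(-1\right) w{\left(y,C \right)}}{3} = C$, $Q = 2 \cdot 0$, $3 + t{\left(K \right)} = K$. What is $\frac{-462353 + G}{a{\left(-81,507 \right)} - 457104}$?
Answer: $\frac{152132}{153685} \approx 0.98989$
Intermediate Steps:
$t{\left(K \right)} = -3 + K$
$Q = 0$
$w{\left(y,C \right)} = - 3 C$
$G = 5957$ ($G = \left(-259\right) \left(-23\right) - 0 = 5957 + 0 = 5957$)
$a{\left(W,Z \right)} = -3 + Z + 55 W$ ($a{\left(W,Z \right)} = 55 W + \left(-3 + Z\right) = -3 + Z + 55 W$)
$\frac{-462353 + G}{a{\left(-81,507 \right)} - 457104} = \frac{-462353 + 5957}{\left(-3 + 507 + 55 \left(-81\right)\right) - 457104} = - \frac{456396}{\left(-3 + 507 - 4455\right) - 457104} = - \frac{456396}{-3951 - 457104} = - \frac{456396}{-461055} = \left(-456396\right) \left(- \frac{1}{461055}\right) = \frac{152132}{153685}$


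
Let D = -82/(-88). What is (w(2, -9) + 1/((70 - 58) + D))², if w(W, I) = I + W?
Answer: 15515721/323761 ≈ 47.923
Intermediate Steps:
D = 41/44 (D = -82*(-1/88) = 41/44 ≈ 0.93182)
(w(2, -9) + 1/((70 - 58) + D))² = ((-9 + 2) + 1/((70 - 58) + 41/44))² = (-7 + 1/(12 + 41/44))² = (-7 + 1/(569/44))² = (-7 + 44/569)² = (-3939/569)² = 15515721/323761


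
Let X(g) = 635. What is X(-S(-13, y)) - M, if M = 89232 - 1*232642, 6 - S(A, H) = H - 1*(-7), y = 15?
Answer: 144045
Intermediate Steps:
S(A, H) = -1 - H (S(A, H) = 6 - (H - 1*(-7)) = 6 - (H + 7) = 6 - (7 + H) = 6 + (-7 - H) = -1 - H)
M = -143410 (M = 89232 - 232642 = -143410)
X(-S(-13, y)) - M = 635 - 1*(-143410) = 635 + 143410 = 144045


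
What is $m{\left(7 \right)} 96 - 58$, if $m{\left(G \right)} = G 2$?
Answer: $1286$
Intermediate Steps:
$m{\left(G \right)} = 2 G$
$m{\left(7 \right)} 96 - 58 = 2 \cdot 7 \cdot 96 - 58 = 14 \cdot 96 - 58 = 1344 - 58 = 1286$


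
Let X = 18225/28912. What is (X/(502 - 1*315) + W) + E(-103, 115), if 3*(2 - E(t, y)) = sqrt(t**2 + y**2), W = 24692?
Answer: 133509215761/5406544 - sqrt(23834)/3 ≈ 24643.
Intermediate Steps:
E(t, y) = 2 - sqrt(t**2 + y**2)/3
X = 18225/28912 (X = 18225*(1/28912) = 18225/28912 ≈ 0.63036)
(X/(502 - 1*315) + W) + E(-103, 115) = (18225/(28912*(502 - 1*315)) + 24692) + (2 - sqrt((-103)**2 + 115**2)/3) = (18225/(28912*(502 - 315)) + 24692) + (2 - sqrt(10609 + 13225)/3) = ((18225/28912)/187 + 24692) + (2 - sqrt(23834)/3) = ((18225/28912)*(1/187) + 24692) + (2 - sqrt(23834)/3) = (18225/5406544 + 24692) + (2 - sqrt(23834)/3) = 133498402673/5406544 + (2 - sqrt(23834)/3) = 133509215761/5406544 - sqrt(23834)/3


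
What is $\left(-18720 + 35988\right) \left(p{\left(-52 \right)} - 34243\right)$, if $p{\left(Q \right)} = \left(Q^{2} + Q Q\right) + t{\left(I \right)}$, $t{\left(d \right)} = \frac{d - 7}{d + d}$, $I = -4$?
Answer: $- \frac{995798073}{2} \approx -4.979 \cdot 10^{8}$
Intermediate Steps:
$t{\left(d \right)} = \frac{-7 + d}{2 d}$
$p{\left(Q \right)} = \frac{11}{8} + 2 Q^{2}$ ($p{\left(Q \right)} = \left(Q^{2} + Q Q\right) + \frac{-7 - 4}{2 \left(-4\right)} = \left(Q^{2} + Q^{2}\right) + \frac{1}{2} \left(- \frac{1}{4}\right) \left(-11\right) = 2 Q^{2} + \frac{11}{8} = \frac{11}{8} + 2 Q^{2}$)
$\left(-18720 + 35988\right) \left(p{\left(-52 \right)} - 34243\right) = \left(-18720 + 35988\right) \left(\left(\frac{11}{8} + 2 \left(-52\right)^{2}\right) - 34243\right) = 17268 \left(\left(\frac{11}{8} + 2 \cdot 2704\right) - 34243\right) = 17268 \left(\left(\frac{11}{8} + 5408\right) - 34243\right) = 17268 \left(\frac{43275}{8} - 34243\right) = 17268 \left(- \frac{230669}{8}\right) = - \frac{995798073}{2}$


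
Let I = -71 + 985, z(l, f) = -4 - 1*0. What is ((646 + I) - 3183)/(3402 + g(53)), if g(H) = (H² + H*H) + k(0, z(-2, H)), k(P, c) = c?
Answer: -1623/9016 ≈ -0.18001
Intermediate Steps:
z(l, f) = -4 (z(l, f) = -4 + 0 = -4)
I = 914
g(H) = -4 + 2*H² (g(H) = (H² + H*H) - 4 = (H² + H²) - 4 = 2*H² - 4 = -4 + 2*H²)
((646 + I) - 3183)/(3402 + g(53)) = ((646 + 914) - 3183)/(3402 + (-4 + 2*53²)) = (1560 - 3183)/(3402 + (-4 + 2*2809)) = -1623/(3402 + (-4 + 5618)) = -1623/(3402 + 5614) = -1623/9016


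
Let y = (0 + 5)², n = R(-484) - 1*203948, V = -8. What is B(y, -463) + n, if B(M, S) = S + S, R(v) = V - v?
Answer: -204398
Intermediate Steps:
R(v) = -8 - v
n = -203472 (n = (-8 - 1*(-484)) - 1*203948 = (-8 + 484) - 203948 = 476 - 203948 = -203472)
y = 25 (y = 5² = 25)
B(M, S) = 2*S
B(y, -463) + n = 2*(-463) - 203472 = -926 - 203472 = -204398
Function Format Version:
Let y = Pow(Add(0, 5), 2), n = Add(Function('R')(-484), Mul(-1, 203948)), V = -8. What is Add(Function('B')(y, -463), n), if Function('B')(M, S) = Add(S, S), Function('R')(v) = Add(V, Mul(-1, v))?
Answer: -204398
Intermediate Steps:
Function('R')(v) = Add(-8, Mul(-1, v))
n = -203472 (n = Add(Add(-8, Mul(-1, -484)), Mul(-1, 203948)) = Add(Add(-8, 484), -203948) = Add(476, -203948) = -203472)
y = 25 (y = Pow(5, 2) = 25)
Function('B')(M, S) = Mul(2, S)
Add(Function('B')(y, -463), n) = Add(Mul(2, -463), -203472) = Add(-926, -203472) = -204398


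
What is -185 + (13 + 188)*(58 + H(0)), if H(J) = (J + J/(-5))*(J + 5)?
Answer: 11473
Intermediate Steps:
H(J) = 4*J*(5 + J)/5 (H(J) = (J + J*(-⅕))*(5 + J) = (J - J/5)*(5 + J) = (4*J/5)*(5 + J) = 4*J*(5 + J)/5)
-185 + (13 + 188)*(58 + H(0)) = -185 + (13 + 188)*(58 + (⅘)*0*(5 + 0)) = -185 + 201*(58 + (⅘)*0*5) = -185 + 201*(58 + 0) = -185 + 201*58 = -185 + 11658 = 11473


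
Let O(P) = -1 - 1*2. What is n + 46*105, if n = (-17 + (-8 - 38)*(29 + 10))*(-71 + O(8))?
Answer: 138844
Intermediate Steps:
O(P) = -3 (O(P) = -1 - 2 = -3)
n = 134014 (n = (-17 + (-8 - 38)*(29 + 10))*(-71 - 3) = (-17 - 46*39)*(-74) = (-17 - 1794)*(-74) = -1811*(-74) = 134014)
n + 46*105 = 134014 + 46*105 = 134014 + 4830 = 138844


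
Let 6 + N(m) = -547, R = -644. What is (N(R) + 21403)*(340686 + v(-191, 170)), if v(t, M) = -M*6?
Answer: 7082036100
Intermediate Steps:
N(m) = -553 (N(m) = -6 - 547 = -553)
v(t, M) = -6*M
(N(R) + 21403)*(340686 + v(-191, 170)) = (-553 + 21403)*(340686 - 6*170) = 20850*(340686 - 1020) = 20850*339666 = 7082036100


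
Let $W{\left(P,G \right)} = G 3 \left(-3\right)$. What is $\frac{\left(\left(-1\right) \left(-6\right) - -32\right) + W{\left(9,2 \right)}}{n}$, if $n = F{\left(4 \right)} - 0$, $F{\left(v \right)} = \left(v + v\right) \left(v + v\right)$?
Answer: $\frac{5}{16} \approx 0.3125$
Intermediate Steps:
$F{\left(v \right)} = 4 v^{2}$ ($F{\left(v \right)} = 2 v 2 v = 4 v^{2}$)
$W{\left(P,G \right)} = - 9 G$ ($W{\left(P,G \right)} = 3 G \left(-3\right) = - 9 G$)
$n = 64$ ($n = 4 \cdot 4^{2} - 0 = 4 \cdot 16 + 0 = 64 + 0 = 64$)
$\frac{\left(\left(-1\right) \left(-6\right) - -32\right) + W{\left(9,2 \right)}}{n} = \frac{\left(\left(-1\right) \left(-6\right) - -32\right) - 18}{64} = \left(\left(6 + 32\right) - 18\right) \frac{1}{64} = \left(38 - 18\right) \frac{1}{64} = 20 \cdot \frac{1}{64} = \frac{5}{16}$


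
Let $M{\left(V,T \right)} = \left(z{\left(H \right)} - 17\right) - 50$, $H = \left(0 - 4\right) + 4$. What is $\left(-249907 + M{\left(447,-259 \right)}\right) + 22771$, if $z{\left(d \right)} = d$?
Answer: $-227203$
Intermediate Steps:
$H = 0$ ($H = \left(0 - 4\right) + 4 = -4 + 4 = 0$)
$M{\left(V,T \right)} = -67$ ($M{\left(V,T \right)} = \left(0 - 17\right) - 50 = -17 - 50 = -67$)
$\left(-249907 + M{\left(447,-259 \right)}\right) + 22771 = \left(-249907 - 67\right) + 22771 = -249974 + 22771 = -227203$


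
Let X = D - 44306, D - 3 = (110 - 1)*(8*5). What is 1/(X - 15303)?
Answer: -1/55246 ≈ -1.8101e-5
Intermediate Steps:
D = 4363 (D = 3 + (110 - 1)*(8*5) = 3 + 109*40 = 3 + 4360 = 4363)
X = -39943 (X = 4363 - 44306 = -39943)
1/(X - 15303) = 1/(-39943 - 15303) = 1/(-55246) = -1/55246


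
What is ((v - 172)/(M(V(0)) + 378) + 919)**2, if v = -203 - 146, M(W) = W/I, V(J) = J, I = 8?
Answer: 120312553321/142884 ≈ 8.4203e+5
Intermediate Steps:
M(W) = W/8
v = -349
((v - 172)/(M(V(0)) + 378) + 919)**2 = ((-349 - 172)/((1/8)*0 + 378) + 919)**2 = (-521/(0 + 378) + 919)**2 = (-521/378 + 919)**2 = (346861/378)**2 = 120312553321/142884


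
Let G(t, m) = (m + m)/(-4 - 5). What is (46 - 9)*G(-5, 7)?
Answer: -518/9 ≈ -57.556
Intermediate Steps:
G(t, m) = -2*m/9 (G(t, m) = (2*m)/(-9) = (2*m)*(-⅑) = -2*m/9)
(46 - 9)*G(-5, 7) = (46 - 9)*(-2/9*7) = 37*(-14/9) = -518/9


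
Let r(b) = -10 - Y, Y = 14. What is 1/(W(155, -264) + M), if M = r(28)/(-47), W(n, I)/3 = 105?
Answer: 47/14829 ≈ 0.0031695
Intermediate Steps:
W(n, I) = 315 (W(n, I) = 3*105 = 315)
r(b) = -24 (r(b) = -10 - 1*14 = -10 - 14 = -24)
M = 24/47 (M = -24/(-47) = -1/47*(-24) = 24/47 ≈ 0.51064)
1/(W(155, -264) + M) = 1/(315 + 24/47) = 1/(14829/47) = 47/14829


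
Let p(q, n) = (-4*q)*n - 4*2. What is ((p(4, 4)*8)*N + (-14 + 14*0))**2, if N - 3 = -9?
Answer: 11847364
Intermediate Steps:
N = -6 (N = 3 - 9 = -6)
p(q, n) = -8 - 4*n*q (p(q, n) = -4*n*q - 8 = -8 - 4*n*q)
((p(4, 4)*8)*N + (-14 + 14*0))**2 = (((-8 - 4*4*4)*8)*(-6) + (-14 + 14*0))**2 = (((-8 - 64)*8)*(-6) + (-14 + 0))**2 = (-72*8*(-6) - 14)**2 = (-576*(-6) - 14)**2 = (3456 - 14)**2 = 3442**2 = 11847364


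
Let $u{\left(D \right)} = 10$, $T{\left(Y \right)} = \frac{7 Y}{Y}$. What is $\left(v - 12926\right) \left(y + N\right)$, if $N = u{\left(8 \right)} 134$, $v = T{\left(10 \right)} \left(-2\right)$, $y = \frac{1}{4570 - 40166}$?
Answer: $- \frac{154305097165}{8899} \approx -1.734 \cdot 10^{7}$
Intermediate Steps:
$y = - \frac{1}{35596}$ ($y = \frac{1}{-35596} = - \frac{1}{35596} \approx -2.8093 \cdot 10^{-5}$)
$T{\left(Y \right)} = 7$
$v = -14$ ($v = 7 \left(-2\right) = -14$)
$N = 1340$ ($N = 10 \cdot 134 = 1340$)
$\left(v - 12926\right) \left(y + N\right) = \left(-14 - 12926\right) \left(- \frac{1}{35596} + 1340\right) = \left(-12940\right) \frac{47698639}{35596} = - \frac{154305097165}{8899}$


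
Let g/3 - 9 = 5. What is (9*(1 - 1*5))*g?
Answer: -1512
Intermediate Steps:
g = 42 (g = 27 + 3*5 = 27 + 15 = 42)
(9*(1 - 1*5))*g = (9*(1 - 1*5))*42 = (9*(1 - 5))*42 = (9*(-4))*42 = -36*42 = -1512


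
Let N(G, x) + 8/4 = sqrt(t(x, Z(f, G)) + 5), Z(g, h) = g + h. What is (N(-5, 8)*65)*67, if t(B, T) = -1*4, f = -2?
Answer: -4355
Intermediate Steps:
t(B, T) = -4
N(G, x) = -1 (N(G, x) = -2 + sqrt(-4 + 5) = -2 + sqrt(1) = -2 + 1 = -1)
(N(-5, 8)*65)*67 = -1*65*67 = -65*67 = -4355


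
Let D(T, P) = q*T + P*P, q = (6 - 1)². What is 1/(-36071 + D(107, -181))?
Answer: -1/635 ≈ -0.0015748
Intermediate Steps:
q = 25 (q = 5² = 25)
D(T, P) = P² + 25*T (D(T, P) = 25*T + P*P = 25*T + P² = P² + 25*T)
1/(-36071 + D(107, -181)) = 1/(-36071 + ((-181)² + 25*107)) = 1/(-36071 + (32761 + 2675)) = 1/(-36071 + 35436) = 1/(-635) = -1/635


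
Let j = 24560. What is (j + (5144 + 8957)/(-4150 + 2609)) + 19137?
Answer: 67322976/1541 ≈ 43688.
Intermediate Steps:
(j + (5144 + 8957)/(-4150 + 2609)) + 19137 = (24560 + (5144 + 8957)/(-4150 + 2609)) + 19137 = (24560 + 14101/(-1541)) + 19137 = (24560 + 14101*(-1/1541)) + 19137 = (24560 - 14101/1541) + 19137 = 37832859/1541 + 19137 = 67322976/1541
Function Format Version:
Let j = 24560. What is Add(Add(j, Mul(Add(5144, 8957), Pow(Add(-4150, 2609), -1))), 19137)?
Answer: Rational(67322976, 1541) ≈ 43688.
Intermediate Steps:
Add(Add(j, Mul(Add(5144, 8957), Pow(Add(-4150, 2609), -1))), 19137) = Add(Add(24560, Mul(Add(5144, 8957), Pow(Add(-4150, 2609), -1))), 19137) = Add(Add(24560, Mul(14101, Pow(-1541, -1))), 19137) = Add(Add(24560, Mul(14101, Rational(-1, 1541))), 19137) = Add(Add(24560, Rational(-14101, 1541)), 19137) = Add(Rational(37832859, 1541), 19137) = Rational(67322976, 1541)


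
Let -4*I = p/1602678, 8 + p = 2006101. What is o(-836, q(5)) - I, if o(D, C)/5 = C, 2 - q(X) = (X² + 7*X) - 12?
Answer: -1472457667/6410712 ≈ -229.69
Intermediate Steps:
p = 2006093 (p = -8 + 2006101 = 2006093)
q(X) = 14 - X² - 7*X (q(X) = 2 - ((X² + 7*X) - 12) = 2 - (-12 + X² + 7*X) = 2 + (12 - X² - 7*X) = 14 - X² - 7*X)
o(D, C) = 5*C
I = -2006093/6410712 (I = -2006093/(4*1602678) = -¼*2006093/1602678 = -2006093/6410712 ≈ -0.31293)
o(-836, q(5)) - I = 5*(14 - 1*5² - 7*5) - 1*(-2006093/6410712) = 5*(14 - 1*25 - 35) + 2006093/6410712 = 5*(14 - 25 - 35) + 2006093/6410712 = 5*(-46) + 2006093/6410712 = -230 + 2006093/6410712 = -1472457667/6410712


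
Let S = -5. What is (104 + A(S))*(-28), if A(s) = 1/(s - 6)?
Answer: -32004/11 ≈ -2909.5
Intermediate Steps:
A(s) = 1/(-6 + s)
(104 + A(S))*(-28) = (104 + 1/(-6 - 5))*(-28) = (104 + 1/(-11))*(-28) = (104 - 1/11)*(-28) = (1143/11)*(-28) = -32004/11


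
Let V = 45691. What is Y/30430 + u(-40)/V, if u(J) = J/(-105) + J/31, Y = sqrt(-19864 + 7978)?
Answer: -592/29744841 + I*sqrt(11886)/30430 ≈ -1.9903e-5 + 0.0035827*I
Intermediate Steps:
Y = I*sqrt(11886) (Y = sqrt(-11886) = I*sqrt(11886) ≈ 109.02*I)
u(J) = 74*J/3255 (u(J) = J*(-1/105) + J*(1/31) = -J/105 + J/31 = 74*J/3255)
Y/30430 + u(-40)/V = (I*sqrt(11886))/30430 + ((74/3255)*(-40))/45691 = (I*sqrt(11886))*(1/30430) - 592/651*1/45691 = I*sqrt(11886)/30430 - 592/29744841 = -592/29744841 + I*sqrt(11886)/30430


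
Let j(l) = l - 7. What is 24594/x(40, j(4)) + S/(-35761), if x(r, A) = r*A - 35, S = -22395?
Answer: -876034809/5542955 ≈ -158.04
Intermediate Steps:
j(l) = -7 + l
x(r, A) = -35 + A*r (x(r, A) = A*r - 35 = -35 + A*r)
24594/x(40, j(4)) + S/(-35761) = 24594/(-35 + (-7 + 4)*40) - 22395/(-35761) = 24594/(-35 - 3*40) - 22395*(-1/35761) = 24594/(-35 - 120) + 22395/35761 = 24594/(-155) + 22395/35761 = 24594*(-1/155) + 22395/35761 = -24594/155 + 22395/35761 = -876034809/5542955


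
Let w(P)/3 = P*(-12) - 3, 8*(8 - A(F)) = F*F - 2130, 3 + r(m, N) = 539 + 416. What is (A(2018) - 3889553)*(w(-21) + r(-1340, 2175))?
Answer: -29890977623/4 ≈ -7.4727e+9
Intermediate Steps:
r(m, N) = 952 (r(m, N) = -3 + (539 + 416) = -3 + 955 = 952)
A(F) = 1097/4 - F**2/8 (A(F) = 8 - (F*F - 2130)/8 = 8 - (F**2 - 2130)/8 = 8 - (-2130 + F**2)/8 = 8 + (1065/4 - F**2/8) = 1097/4 - F**2/8)
w(P) = -9 - 36*P (w(P) = 3*(P*(-12) - 3) = 3*(-12*P - 3) = 3*(-3 - 12*P) = -9 - 36*P)
(A(2018) - 3889553)*(w(-21) + r(-1340, 2175)) = ((1097/4 - 1/8*2018**2) - 3889553)*((-9 - 36*(-21)) + 952) = ((1097/4 - 1/8*4072324) - 3889553)*((-9 + 756) + 952) = ((1097/4 - 1018081/2) - 3889553)*(747 + 952) = (-2035065/4 - 3889553)*1699 = -17593277/4*1699 = -29890977623/4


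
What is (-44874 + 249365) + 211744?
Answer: 416235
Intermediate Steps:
(-44874 + 249365) + 211744 = 204491 + 211744 = 416235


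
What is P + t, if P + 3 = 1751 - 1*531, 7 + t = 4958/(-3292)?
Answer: 1989181/1646 ≈ 1208.5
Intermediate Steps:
t = -14001/1646 (t = -7 + 4958/(-3292) = -7 + 4958*(-1/3292) = -7 - 2479/1646 = -14001/1646 ≈ -8.5061)
P = 1217 (P = -3 + (1751 - 1*531) = -3 + (1751 - 531) = -3 + 1220 = 1217)
P + t = 1217 - 14001/1646 = 1989181/1646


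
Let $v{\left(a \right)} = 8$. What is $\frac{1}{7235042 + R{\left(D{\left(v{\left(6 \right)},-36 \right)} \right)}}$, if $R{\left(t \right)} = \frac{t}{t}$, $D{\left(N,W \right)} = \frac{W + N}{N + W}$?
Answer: $\frac{1}{7235043} \approx 1.3822 \cdot 10^{-7}$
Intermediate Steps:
$D{\left(N,W \right)} = 1$ ($D{\left(N,W \right)} = \frac{N + W}{N + W} = 1$)
$R{\left(t \right)} = 1$
$\frac{1}{7235042 + R{\left(D{\left(v{\left(6 \right)},-36 \right)} \right)}} = \frac{1}{7235042 + 1} = \frac{1}{7235043}$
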